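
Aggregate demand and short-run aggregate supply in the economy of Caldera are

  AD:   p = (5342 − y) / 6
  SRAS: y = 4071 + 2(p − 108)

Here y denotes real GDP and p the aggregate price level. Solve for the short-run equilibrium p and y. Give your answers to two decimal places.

p = 185.88, y = 4226.75

Write SRAS as y = 4071 + 2p − 216 = 3855 + 2p.
Rearrange AD to y = 5342 − 6p.
Set AD = SRAS: 5342 − 6p = 3855 + 2p, so 1487 = 8p and p = 185.88.
Substituting into AD, y = 5342 − 6p = 4226.75.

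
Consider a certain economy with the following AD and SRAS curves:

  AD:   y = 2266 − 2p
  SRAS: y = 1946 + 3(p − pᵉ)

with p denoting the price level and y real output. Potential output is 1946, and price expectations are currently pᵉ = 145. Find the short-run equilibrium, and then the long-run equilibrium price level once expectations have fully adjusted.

Short run: p = 151, y = 1964. Long run: p = 160.

Short run: with pᵉ = 145, SRAS is y = 1511 + 3p. Setting AD = SRAS gives 755 = 5p, so p = 151 and y = 2266 − 2·151 = 1964.
Output 1964 is above potential 1946, so over time expected prices rise and SRAS shifts left until y returns to 1946.
Long run: y = 1946 on the AD curve gives 1946 = 2266 − 2p, so p = 160.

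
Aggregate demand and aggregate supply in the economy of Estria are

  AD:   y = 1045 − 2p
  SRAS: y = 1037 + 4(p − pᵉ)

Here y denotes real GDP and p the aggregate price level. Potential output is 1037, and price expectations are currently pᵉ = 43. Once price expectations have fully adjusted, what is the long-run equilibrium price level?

Short run: with pᵉ = 43, SRAS is y = 865 + 4p. Setting AD = SRAS gives 180 = 6p, so p = 30 and y = 1045 − 2·30 = 985.
Output 985 is below potential 1037, so over time expected prices fall and SRAS shifts right until y returns to 1037.
Long run: y = 1037 on the AD curve gives 1037 = 1045 − 2p, so p = 4.

Long-run p = 4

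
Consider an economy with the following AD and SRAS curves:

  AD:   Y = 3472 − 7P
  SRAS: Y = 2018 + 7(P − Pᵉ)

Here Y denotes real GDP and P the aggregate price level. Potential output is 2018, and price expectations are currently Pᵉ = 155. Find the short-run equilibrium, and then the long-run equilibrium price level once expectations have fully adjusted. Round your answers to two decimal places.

Short run: with Pᵉ = 155, SRAS is Y = 933 + 7P. Setting AD = SRAS gives 2539 = 14P, so P = 181.36 and Y = 3472 − 7P = 2202.50.
Output 2202.50 is above potential 2018, so over time expected prices rise and SRAS shifts left until Y returns to 2018.
Long run: Y = 2018 on the AD curve gives 2018 = 3472 − 7P, so P = 207.71.

Short run: P = 181.36, Y = 2202.50. Long run: P = 207.71.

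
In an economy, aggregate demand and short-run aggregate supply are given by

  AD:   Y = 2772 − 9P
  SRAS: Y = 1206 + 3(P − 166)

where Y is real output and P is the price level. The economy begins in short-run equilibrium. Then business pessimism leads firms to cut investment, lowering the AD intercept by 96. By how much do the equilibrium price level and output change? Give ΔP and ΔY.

This is a negative demand shock: AD shifts left.
New AD: Y = 2676 − 9P.
SRAS can be written Y = 708 + 3P.
Set AD = SRAS: 2676 − 9P = 708 + 3P, so 1968 = 12P and P = 164.
Y = 2676 − 9·164 = 1200.
Initially P = 172, Y = 1224, so ΔP = -8 and ΔY = -24.

ΔP = -8, ΔY = -24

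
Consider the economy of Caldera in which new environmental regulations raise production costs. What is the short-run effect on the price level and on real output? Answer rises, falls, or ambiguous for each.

Price level: rises; output: falls

This is an adverse supply shock: SRAS shifts left.
Moving along the downward-sloping AD curve, P rises and Y falls.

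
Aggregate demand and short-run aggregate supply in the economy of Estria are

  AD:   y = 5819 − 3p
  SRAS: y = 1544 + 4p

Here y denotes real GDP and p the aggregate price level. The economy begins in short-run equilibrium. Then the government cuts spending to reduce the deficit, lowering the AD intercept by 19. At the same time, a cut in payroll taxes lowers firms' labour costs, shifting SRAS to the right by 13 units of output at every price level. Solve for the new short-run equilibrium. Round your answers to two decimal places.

After both shocks: AD is y = 5800 − 3p and SRAS is y = 1557 + 4p.
Setting them equal: 4243 = 7p, so p = 606.14.
Substituting into AD, y = 3981.57.

p = 606.14, y = 3981.57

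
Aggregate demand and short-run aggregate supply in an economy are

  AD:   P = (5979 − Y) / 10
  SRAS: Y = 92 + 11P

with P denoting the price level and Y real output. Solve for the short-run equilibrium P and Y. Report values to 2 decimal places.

Rearrange AD to Y = 5979 − 10P.
Set AD = SRAS: 5979 − 10P = 92 + 11P, so 5887 = 21P and P = 280.33.
Substituting into AD, Y = 5979 − 10P = 3175.67.

P = 280.33, Y = 3175.67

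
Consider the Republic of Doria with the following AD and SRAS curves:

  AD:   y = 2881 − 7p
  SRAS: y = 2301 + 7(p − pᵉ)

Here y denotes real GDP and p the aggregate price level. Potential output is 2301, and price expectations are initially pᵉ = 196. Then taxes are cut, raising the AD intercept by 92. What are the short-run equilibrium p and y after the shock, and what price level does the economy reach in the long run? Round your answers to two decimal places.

AD shifts right: new AD is y = 2973 − 7p. With pᵉ = 196, SRAS is y = 929 + 7p.
Short run: 2973 − 7p = 929 + 7p gives 2044 = 14p, so p = 146.00 and y = 2973 − 7p = 1951.00.
y = 1951.00 is below potential 2301; expectations adjust and SRAS shifts right until y = 2301.
Long run: on the new AD curve, 2301 = 2973 − 7p gives p = 96.00.

Short run: p = 146.00, y = 1951.00. Long run: p = 96.00.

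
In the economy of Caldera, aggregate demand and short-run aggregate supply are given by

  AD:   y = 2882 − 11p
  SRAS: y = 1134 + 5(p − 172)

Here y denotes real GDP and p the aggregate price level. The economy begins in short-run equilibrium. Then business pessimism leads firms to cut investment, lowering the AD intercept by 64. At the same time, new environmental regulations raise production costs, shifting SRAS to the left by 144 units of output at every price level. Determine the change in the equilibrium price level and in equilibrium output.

After both shocks: AD is y = 2818 − 11p and SRAS is y = 130 + 5p.
Setting them equal: 2688 = 16p, so p = 168.
y = 2818 − 11·168 = 970.
Initially p = 163, y = 1089, so Δp = +5 and Δy = -119.

Δp = +5, Δy = -119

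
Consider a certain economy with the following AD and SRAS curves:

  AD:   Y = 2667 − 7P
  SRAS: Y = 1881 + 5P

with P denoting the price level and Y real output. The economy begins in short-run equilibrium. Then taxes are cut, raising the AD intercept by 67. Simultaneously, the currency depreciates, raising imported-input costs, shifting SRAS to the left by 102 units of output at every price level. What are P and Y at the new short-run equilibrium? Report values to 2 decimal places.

After both shocks: AD is Y = 2734 − 7P and SRAS is Y = 1779 + 5P.
Setting them equal: 955 = 12P, so P = 79.58.
Substituting into AD, Y = 2176.92.

P = 79.58, Y = 2176.92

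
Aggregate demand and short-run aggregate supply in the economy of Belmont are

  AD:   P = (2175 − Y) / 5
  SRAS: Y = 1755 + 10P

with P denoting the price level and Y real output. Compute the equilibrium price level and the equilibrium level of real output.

P = 28, Y = 2035

Rearrange AD to Y = 2175 − 5P.
Set AD = SRAS: 2175 − 5P = 1755 + 10P, so 420 = 15P and P = 28.
Then Y = 2175 − 5·28 = 2035.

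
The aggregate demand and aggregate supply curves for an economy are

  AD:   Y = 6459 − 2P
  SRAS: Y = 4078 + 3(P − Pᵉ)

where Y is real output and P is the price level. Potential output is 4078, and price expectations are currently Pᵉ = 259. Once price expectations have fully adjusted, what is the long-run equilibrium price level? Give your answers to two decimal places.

Short run: with Pᵉ = 259, SRAS is Y = 3301 + 3P. Setting AD = SRAS gives 3158 = 5P, so P = 631.60 and Y = 6459 − 2P = 5195.80.
Output 5195.80 is above potential 4078, so over time expected prices rise and SRAS shifts left until Y returns to 4078.
Long run: Y = 4078 on the AD curve gives 4078 = 6459 − 2P, so P = 1190.50.

Long-run P = 1190.50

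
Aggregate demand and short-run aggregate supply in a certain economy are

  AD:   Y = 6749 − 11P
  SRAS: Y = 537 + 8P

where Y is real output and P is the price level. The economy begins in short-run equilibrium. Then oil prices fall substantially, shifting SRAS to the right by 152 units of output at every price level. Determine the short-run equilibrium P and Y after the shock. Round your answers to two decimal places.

P = 318.95, Y = 3240.58

This is a positive supply shock: SRAS shifts right.
New SRAS: Y = 689 + 8P.
Set AD = SRAS: 6749 − 11P = 689 + 8P, so 6060 = 19P and P = 318.95.
Substituting into AD, Y = 3240.58.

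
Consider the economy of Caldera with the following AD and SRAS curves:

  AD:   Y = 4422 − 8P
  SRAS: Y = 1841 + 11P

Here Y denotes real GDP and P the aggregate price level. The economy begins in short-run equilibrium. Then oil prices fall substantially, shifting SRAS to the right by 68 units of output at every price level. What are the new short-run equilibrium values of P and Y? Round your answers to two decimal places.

P = 132.26, Y = 3363.89

This is a positive supply shock: SRAS shifts right.
New SRAS: Y = 1909 + 11P.
Set AD = SRAS: 4422 − 8P = 1909 + 11P, so 2513 = 19P and P = 132.26.
Substituting into AD, Y = 3363.89.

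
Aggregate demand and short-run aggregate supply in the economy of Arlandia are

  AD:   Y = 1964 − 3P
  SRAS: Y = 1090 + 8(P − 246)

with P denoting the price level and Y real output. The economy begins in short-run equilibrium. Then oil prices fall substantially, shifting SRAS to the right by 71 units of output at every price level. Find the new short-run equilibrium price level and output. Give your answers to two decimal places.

P = 251.91, Y = 1208.27

This is a positive supply shock: SRAS shifts right.
New SRAS: Y = 8P − 807.
Set AD = SRAS: 1964 − 3P = 8P − 807, so 2771 = 11P and P = 251.91.
Substituting into AD, Y = 1208.27.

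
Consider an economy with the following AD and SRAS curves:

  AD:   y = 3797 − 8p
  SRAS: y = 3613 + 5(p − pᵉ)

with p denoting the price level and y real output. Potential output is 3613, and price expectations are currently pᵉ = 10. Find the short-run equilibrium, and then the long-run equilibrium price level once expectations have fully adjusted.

Short run: with pᵉ = 10, SRAS is y = 3563 + 5p. Setting AD = SRAS gives 234 = 13p, so p = 18 and y = 3797 − 8·18 = 3653.
Output 3653 is above potential 3613, so over time expected prices rise and SRAS shifts left until y returns to 3613.
Long run: y = 3613 on the AD curve gives 3613 = 3797 − 8p, so p = 23.

Short run: p = 18, y = 3653. Long run: p = 23.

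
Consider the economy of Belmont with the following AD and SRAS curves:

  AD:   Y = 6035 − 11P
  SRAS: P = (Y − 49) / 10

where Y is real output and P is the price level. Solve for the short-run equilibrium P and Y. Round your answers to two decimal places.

Rearrange SRAS to Y = 49 + 10P.
Set AD = SRAS: 6035 − 11P = 49 + 10P, so 5986 = 21P and P = 285.05.
Substituting into AD, Y = 6035 − 11P = 2899.48.

P = 285.05, Y = 2899.48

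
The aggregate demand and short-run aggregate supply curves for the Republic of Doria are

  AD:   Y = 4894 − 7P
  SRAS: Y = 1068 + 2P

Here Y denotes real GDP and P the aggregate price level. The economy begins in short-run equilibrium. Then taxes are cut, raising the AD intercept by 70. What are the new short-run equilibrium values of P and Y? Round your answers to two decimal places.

P = 432.89, Y = 1933.78

This is a positive demand shock: AD shifts right.
New AD: Y = 4964 − 7P.
Set AD = SRAS: 4964 − 7P = 1068 + 2P, so 3896 = 9P and P = 432.89.
Substituting into AD, Y = 1933.78.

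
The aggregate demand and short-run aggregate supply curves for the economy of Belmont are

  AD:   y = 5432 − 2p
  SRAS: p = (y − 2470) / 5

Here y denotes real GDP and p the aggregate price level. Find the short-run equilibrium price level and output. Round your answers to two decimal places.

p = 423.14, y = 4585.71

Rearrange SRAS to y = 2470 + 5p.
Set AD = SRAS: 5432 − 2p = 2470 + 5p, so 2962 = 7p and p = 423.14.
Substituting into AD, y = 5432 − 2p = 4585.71.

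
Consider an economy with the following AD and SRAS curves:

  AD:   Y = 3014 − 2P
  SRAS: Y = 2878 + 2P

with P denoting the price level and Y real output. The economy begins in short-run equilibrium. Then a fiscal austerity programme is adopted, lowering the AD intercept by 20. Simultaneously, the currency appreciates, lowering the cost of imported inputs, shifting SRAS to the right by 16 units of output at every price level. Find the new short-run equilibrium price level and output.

After both shocks: AD is Y = 2994 − 2P and SRAS is Y = 2894 + 2P.
Setting them equal: 100 = 4P, so P = 25.
Y = 2994 − 2·25 = 2944.

P = 25, Y = 2944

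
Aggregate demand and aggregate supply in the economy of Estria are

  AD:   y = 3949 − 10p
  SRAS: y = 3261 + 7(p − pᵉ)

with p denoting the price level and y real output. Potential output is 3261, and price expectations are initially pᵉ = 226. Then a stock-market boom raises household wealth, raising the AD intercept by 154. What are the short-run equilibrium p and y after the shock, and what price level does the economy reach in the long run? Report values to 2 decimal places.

AD shifts right: new AD is y = 4103 − 10p. With pᵉ = 226, SRAS is y = 1679 + 7p.
Short run: 4103 − 10p = 1679 + 7p gives 2424 = 17p, so p = 142.59 and y = 4103 − 10p = 2677.12.
y = 2677.12 is below potential 3261; expectations adjust and SRAS shifts right until y = 3261.
Long run: on the new AD curve, 3261 = 4103 − 10p gives p = 84.20.

Short run: p = 142.59, y = 2677.12. Long run: p = 84.20.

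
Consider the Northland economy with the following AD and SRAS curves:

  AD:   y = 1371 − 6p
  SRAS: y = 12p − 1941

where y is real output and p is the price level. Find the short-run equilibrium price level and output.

p = 184, y = 267

Set AD = SRAS: 1371 − 6p = 12p − 1941, so 3312 = 18p and p = 184.
Then y = 1371 − 6·184 = 267.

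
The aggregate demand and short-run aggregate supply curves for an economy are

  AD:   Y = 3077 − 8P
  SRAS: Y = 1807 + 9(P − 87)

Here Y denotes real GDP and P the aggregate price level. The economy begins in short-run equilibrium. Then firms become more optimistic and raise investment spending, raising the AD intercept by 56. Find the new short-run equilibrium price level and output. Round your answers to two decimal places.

P = 124.06, Y = 2140.53

This is a positive demand shock: AD shifts right.
New AD: Y = 3133 − 8P.
SRAS can be written Y = 1024 + 9P.
Set AD = SRAS: 3133 − 8P = 1024 + 9P, so 2109 = 17P and P = 124.06.
Substituting into AD, Y = 2140.53.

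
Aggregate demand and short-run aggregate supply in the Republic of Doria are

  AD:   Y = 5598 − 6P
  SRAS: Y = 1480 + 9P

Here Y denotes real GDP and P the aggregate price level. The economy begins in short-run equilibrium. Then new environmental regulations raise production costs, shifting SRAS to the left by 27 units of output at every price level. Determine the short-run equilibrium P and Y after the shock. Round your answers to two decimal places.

This is a negative supply shock: SRAS shifts left.
New SRAS: Y = 1453 + 9P.
Set AD = SRAS: 5598 − 6P = 1453 + 9P, so 4145 = 15P and P = 276.33.
Substituting into AD, Y = 3940.00.

P = 276.33, Y = 3940.00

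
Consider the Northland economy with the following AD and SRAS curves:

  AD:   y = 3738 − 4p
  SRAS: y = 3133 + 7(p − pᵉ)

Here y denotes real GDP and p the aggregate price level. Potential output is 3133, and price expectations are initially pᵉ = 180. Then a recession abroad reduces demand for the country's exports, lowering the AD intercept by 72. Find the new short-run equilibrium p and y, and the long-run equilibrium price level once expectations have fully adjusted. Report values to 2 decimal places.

AD shifts left: new AD is y = 3666 − 4p. With pᵉ = 180, SRAS is y = 1873 + 7p.
Short run: 3666 − 4p = 1873 + 7p gives 1793 = 11p, so p = 163.00 and y = 3666 − 4p = 3014.00.
y = 3014.00 is below potential 3133; expectations adjust and SRAS shifts right until y = 3133.
Long run: on the new AD curve, 3133 = 3666 − 4p gives p = 133.25.

Short run: p = 163.00, y = 3014.00. Long run: p = 133.25.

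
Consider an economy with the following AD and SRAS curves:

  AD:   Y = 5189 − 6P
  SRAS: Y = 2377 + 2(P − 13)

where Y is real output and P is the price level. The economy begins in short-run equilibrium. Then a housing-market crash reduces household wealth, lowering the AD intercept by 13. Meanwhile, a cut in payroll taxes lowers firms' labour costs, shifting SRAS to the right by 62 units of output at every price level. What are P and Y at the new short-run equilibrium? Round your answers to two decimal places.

After both shocks: AD is Y = 5176 − 6P and SRAS is Y = 2413 + 2P.
Setting them equal: 2763 = 8P, so P = 345.38.
Substituting into AD, Y = 3103.75.

P = 345.38, Y = 3103.75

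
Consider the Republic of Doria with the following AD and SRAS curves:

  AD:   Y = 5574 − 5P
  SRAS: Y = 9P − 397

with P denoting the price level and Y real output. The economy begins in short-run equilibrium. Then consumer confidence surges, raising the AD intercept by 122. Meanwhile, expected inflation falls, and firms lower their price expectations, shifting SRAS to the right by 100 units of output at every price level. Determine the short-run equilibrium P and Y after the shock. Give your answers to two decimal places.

P = 428.07, Y = 3555.64

After both shocks: AD is Y = 5696 − 5P and SRAS is Y = 9P − 297.
Setting them equal: 5993 = 14P, so P = 428.07.
Substituting into AD, Y = 3555.64.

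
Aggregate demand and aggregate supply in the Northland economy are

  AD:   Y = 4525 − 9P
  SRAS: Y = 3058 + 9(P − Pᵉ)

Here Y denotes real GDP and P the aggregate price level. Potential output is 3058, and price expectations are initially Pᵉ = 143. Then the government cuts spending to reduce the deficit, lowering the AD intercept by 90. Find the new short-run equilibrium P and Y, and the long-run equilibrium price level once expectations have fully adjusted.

AD shifts left: new AD is Y = 4435 − 9P. With Pᵉ = 143, SRAS is Y = 1771 + 9P.
Short run: 4435 − 9P = 1771 + 9P gives 2664 = 18P, so P = 148 and Y = 4435 − 9·148 = 3103.
Y = 3103 is above potential 3058; expectations adjust and SRAS shifts left until Y = 3058.
Long run: on the new AD curve, 3058 = 4435 − 9P gives P = 153.

Short run: P = 148, Y = 3103. Long run: P = 153.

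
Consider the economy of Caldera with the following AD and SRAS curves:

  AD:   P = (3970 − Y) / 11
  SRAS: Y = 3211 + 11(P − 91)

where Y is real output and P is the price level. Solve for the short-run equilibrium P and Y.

P = 80, Y = 3090

Write SRAS as Y = 3211 + 11P − 1001 = 2210 + 11P.
Rearrange AD to Y = 3970 − 11P.
Set AD = SRAS: 3970 − 11P = 2210 + 11P, so 1760 = 22P and P = 80.
Then Y = 3970 − 11·80 = 3090.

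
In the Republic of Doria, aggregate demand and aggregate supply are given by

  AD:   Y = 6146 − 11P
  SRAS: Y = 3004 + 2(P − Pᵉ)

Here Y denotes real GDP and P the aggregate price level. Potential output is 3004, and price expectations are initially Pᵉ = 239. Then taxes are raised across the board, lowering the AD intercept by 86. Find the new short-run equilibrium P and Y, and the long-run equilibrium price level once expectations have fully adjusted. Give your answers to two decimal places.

AD shifts left: new AD is Y = 6060 − 11P. With Pᵉ = 239, SRAS is Y = 2526 + 2P.
Short run: 6060 − 11P = 2526 + 2P gives 3534 = 13P, so P = 271.85 and Y = 6060 − 11P = 3069.69.
Y = 3069.69 is above potential 3004; expectations adjust and SRAS shifts left until Y = 3004.
Long run: on the new AD curve, 3004 = 6060 − 11P gives P = 277.82.

Short run: P = 271.85, Y = 3069.69. Long run: P = 277.82.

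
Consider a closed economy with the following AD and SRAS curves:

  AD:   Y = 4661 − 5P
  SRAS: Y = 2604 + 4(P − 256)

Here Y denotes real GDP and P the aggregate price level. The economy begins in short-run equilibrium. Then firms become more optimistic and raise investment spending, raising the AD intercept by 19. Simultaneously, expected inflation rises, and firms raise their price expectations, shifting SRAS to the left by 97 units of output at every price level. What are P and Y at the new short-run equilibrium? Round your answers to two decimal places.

After both shocks: AD is Y = 4680 − 5P and SRAS is Y = 1483 + 4P.
Setting them equal: 3197 = 9P, so P = 355.22.
Substituting into AD, Y = 2903.89.

P = 355.22, Y = 2903.89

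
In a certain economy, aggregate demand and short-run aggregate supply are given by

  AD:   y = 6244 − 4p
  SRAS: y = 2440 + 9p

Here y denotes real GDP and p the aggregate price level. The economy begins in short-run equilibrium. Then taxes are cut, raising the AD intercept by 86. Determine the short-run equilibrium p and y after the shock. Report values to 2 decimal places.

p = 299.23, y = 5133.08

This is a positive demand shock: AD shifts right.
New AD: y = 6330 − 4p.
Set AD = SRAS: 6330 − 4p = 2440 + 9p, so 3890 = 13p and p = 299.23.
Substituting into AD, y = 5133.08.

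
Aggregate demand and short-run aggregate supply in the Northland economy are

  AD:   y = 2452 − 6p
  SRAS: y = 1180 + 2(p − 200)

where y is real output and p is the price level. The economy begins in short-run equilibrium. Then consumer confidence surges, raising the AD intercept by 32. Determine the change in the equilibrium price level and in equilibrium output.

This is a positive demand shock: AD shifts right.
New AD: y = 2484 − 6p.
SRAS can be written y = 780 + 2p.
Set AD = SRAS: 2484 − 6p = 780 + 2p, so 1704 = 8p and p = 213.
y = 2484 − 6·213 = 1206.
Initially p = 209, y = 1198, so Δp = +4 and Δy = +8.

Δp = +4, Δy = +8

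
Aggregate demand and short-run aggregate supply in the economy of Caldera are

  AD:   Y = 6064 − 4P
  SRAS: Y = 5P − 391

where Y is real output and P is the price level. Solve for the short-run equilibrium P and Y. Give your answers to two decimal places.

Set AD = SRAS: 6064 − 4P = 5P − 391, so 6455 = 9P and P = 717.22.
Substituting into AD, Y = 6064 − 4P = 3195.11.

P = 717.22, Y = 3195.11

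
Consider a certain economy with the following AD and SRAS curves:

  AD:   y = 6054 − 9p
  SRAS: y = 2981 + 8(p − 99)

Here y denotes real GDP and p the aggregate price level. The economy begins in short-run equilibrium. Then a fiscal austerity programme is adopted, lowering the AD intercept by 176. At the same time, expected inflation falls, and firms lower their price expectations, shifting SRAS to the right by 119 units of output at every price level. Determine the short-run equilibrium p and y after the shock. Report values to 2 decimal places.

After both shocks: AD is y = 5878 − 9p and SRAS is y = 2308 + 8p.
Setting them equal: 3570 = 17p, so p = 210.00.
Substituting into AD, y = 3988.00.

p = 210.00, y = 3988.00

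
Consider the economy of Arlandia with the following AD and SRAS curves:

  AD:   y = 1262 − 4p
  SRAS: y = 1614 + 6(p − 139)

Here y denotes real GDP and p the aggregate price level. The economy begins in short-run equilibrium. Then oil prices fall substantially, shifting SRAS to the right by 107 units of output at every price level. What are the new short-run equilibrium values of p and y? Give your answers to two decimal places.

This is a positive supply shock: SRAS shifts right.
New SRAS: y = 887 + 6p.
Set AD = SRAS: 1262 − 4p = 887 + 6p, so 375 = 10p and p = 37.50.
Substituting into AD, y = 1112.00.

p = 37.50, y = 1112.00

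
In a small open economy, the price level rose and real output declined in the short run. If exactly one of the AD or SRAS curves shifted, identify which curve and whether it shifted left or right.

SRAS shifted left

P rose and Y fell. An AD shift moves P and Y in the same direction; an SRAS shift moves them in opposite directions.
Here P and Y moved in opposite directions, so the SRAS curve shifted.
Since Y fell, SRAS shifted left.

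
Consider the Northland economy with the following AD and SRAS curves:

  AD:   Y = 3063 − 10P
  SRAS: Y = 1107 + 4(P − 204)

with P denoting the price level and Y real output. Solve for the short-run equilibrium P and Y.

P = 198, Y = 1083

Write SRAS as Y = 1107 + 4P − 816 = 291 + 4P.
Set AD = SRAS: 3063 − 10P = 291 + 4P, so 2772 = 14P and P = 198.
Then Y = 3063 − 10·198 = 1083.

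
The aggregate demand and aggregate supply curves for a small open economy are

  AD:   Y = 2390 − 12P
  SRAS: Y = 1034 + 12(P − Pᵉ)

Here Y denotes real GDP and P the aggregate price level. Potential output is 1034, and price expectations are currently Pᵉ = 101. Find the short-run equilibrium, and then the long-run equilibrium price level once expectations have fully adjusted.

Short run: P = 107, Y = 1106. Long run: P = 113.

Short run: with Pᵉ = 101, SRAS is Y = 12P − 178. Setting AD = SRAS gives 2568 = 24P, so P = 107 and Y = 2390 − 12·107 = 1106.
Output 1106 is above potential 1034, so over time expected prices rise and SRAS shifts left until Y returns to 1034.
Long run: Y = 1034 on the AD curve gives 1034 = 2390 − 12P, so P = 113.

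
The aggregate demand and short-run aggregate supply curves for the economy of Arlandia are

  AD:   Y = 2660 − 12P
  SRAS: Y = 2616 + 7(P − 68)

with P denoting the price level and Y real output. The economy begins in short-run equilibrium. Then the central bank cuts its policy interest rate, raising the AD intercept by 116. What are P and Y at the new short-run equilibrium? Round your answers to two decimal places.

This is a positive demand shock: AD shifts right.
New AD: Y = 2776 − 12P.
SRAS can be written Y = 2140 + 7P.
Set AD = SRAS: 2776 − 12P = 2140 + 7P, so 636 = 19P and P = 33.47.
Substituting into AD, Y = 2374.32.

P = 33.47, Y = 2374.32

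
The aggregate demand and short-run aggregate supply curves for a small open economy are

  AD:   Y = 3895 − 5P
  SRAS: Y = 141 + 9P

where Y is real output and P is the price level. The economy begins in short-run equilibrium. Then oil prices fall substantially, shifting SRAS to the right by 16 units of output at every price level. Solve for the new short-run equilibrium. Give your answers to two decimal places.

P = 267.00, Y = 2560.00

This is a positive supply shock: SRAS shifts right.
New SRAS: Y = 157 + 9P.
Set AD = SRAS: 3895 − 5P = 157 + 9P, so 3738 = 14P and P = 267.00.
Substituting into AD, Y = 2560.00.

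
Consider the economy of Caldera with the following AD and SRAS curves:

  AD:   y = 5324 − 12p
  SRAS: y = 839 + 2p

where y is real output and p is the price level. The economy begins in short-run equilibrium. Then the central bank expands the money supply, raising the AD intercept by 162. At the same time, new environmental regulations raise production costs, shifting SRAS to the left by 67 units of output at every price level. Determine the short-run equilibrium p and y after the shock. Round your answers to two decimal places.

p = 336.71, y = 1445.43

After both shocks: AD is y = 5486 − 12p and SRAS is y = 772 + 2p.
Setting them equal: 4714 = 14p, so p = 336.71.
Substituting into AD, y = 1445.43.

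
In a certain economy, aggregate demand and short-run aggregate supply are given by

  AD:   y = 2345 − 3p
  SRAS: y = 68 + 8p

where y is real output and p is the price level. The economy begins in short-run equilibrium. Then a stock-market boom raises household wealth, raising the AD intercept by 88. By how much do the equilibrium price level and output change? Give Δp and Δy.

Δp = +8, Δy = +64

This is a positive demand shock: AD shifts right.
New AD: y = 2433 − 3p.
Set AD = SRAS: 2433 − 3p = 68 + 8p, so 2365 = 11p and p = 215.
y = 2433 − 3·215 = 1788.
Initially p = 207, y = 1724, so Δp = +8 and Δy = +64.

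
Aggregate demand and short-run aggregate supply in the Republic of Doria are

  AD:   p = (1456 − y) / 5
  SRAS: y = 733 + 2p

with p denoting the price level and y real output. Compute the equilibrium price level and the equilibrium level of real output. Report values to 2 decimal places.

p = 103.29, y = 939.57

Rearrange AD to y = 1456 − 5p.
Set AD = SRAS: 1456 − 5p = 733 + 2p, so 723 = 7p and p = 103.29.
Substituting into AD, y = 1456 − 5p = 939.57.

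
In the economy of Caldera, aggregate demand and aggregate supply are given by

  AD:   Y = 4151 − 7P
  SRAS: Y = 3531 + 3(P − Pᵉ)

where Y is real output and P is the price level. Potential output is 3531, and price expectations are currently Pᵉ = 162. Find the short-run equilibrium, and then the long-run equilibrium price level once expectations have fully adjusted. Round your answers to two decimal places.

Short run: P = 110.60, Y = 3376.80. Long run: P = 88.57.

Short run: with Pᵉ = 162, SRAS is Y = 3045 + 3P. Setting AD = SRAS gives 1106 = 10P, so P = 110.60 and Y = 4151 − 7P = 3376.80.
Output 3376.80 is below potential 3531, so over time expected prices fall and SRAS shifts right until Y returns to 3531.
Long run: Y = 3531 on the AD curve gives 3531 = 4151 − 7P, so P = 88.57.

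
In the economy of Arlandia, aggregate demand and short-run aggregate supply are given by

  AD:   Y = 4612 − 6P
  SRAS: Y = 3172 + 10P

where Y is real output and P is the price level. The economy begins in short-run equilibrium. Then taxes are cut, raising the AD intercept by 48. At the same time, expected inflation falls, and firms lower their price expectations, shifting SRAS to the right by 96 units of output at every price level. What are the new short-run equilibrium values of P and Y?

After both shocks: AD is Y = 4660 − 6P and SRAS is Y = 3268 + 10P.
Setting them equal: 1392 = 16P, so P = 87.
Y = 4660 − 6·87 = 4138.

P = 87, Y = 4138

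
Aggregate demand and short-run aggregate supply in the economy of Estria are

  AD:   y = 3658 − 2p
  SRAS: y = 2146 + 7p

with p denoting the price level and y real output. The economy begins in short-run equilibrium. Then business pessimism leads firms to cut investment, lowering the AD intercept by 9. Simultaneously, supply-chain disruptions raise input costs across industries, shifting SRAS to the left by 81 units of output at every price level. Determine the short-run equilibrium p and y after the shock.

p = 176, y = 3297

After both shocks: AD is y = 3649 − 2p and SRAS is y = 2065 + 7p.
Setting them equal: 1584 = 9p, so p = 176.
y = 3649 − 2·176 = 3297.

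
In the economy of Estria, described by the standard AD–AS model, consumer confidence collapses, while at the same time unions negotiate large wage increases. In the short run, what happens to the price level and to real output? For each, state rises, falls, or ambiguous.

Price level: ambiguous; output: falls

The first event is a negative demand shock: AD shifts left, which by itself pushes P down and Y down.
The second is an adverse supply shock: SRAS shifts left, which by itself pushes P up and Y down.
The two shocks push P in opposite directions, so the effect on P is ambiguous. Both shocks push Y down, so Y falls.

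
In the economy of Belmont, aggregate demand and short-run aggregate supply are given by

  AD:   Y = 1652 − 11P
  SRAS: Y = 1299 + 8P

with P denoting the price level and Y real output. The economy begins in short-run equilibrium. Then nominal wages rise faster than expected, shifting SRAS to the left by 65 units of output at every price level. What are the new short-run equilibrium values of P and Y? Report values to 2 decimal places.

P = 22.00, Y = 1410.00

This is a negative supply shock: SRAS shifts left.
New SRAS: Y = 1234 + 8P.
Set AD = SRAS: 1652 − 11P = 1234 + 8P, so 418 = 19P and P = 22.00.
Substituting into AD, Y = 1410.00.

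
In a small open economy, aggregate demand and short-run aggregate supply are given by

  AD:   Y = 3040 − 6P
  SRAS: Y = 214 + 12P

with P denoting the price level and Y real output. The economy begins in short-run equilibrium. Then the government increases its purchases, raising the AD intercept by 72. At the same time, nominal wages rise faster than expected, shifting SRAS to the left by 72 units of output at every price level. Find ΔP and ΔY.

After both shocks: AD is Y = 3112 − 6P and SRAS is Y = 142 + 12P.
Setting them equal: 2970 = 18P, so P = 165.
Y = 3112 − 6·165 = 2122.
Initially P = 157, Y = 2098, so ΔP = +8 and ΔY = +24.

ΔP = +8, ΔY = +24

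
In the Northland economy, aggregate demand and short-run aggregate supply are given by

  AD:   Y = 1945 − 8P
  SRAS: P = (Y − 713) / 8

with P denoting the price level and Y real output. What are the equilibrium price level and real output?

P = 77, Y = 1329

Rearrange SRAS to Y = 713 + 8P.
Set AD = SRAS: 1945 − 8P = 713 + 8P, so 1232 = 16P and P = 77.
Then Y = 1945 − 8·77 = 1329.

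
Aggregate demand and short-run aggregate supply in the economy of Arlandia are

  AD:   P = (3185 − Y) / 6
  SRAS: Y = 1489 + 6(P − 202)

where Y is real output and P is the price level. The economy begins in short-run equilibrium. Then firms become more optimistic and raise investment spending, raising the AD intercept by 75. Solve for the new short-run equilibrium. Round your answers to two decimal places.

This is a positive demand shock: AD shifts right.
New AD: Y = 3260 − 6P.
SRAS can be written Y = 277 + 6P.
Set AD = SRAS: 3260 − 6P = 277 + 6P, so 2983 = 12P and P = 248.58.
Substituting into AD, Y = 1768.50.

P = 248.58, Y = 1768.50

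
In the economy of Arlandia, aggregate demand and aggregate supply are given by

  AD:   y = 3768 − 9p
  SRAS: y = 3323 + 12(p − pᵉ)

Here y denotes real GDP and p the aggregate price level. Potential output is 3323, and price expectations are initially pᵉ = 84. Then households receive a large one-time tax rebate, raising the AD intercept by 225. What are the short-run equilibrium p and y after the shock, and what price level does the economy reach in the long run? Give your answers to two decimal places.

Short run: p = 79.90, y = 3273.86. Long run: p = 74.44.

AD shifts right: new AD is y = 3993 − 9p. With pᵉ = 84, SRAS is y = 2315 + 12p.
Short run: 3993 − 9p = 2315 + 12p gives 1678 = 21p, so p = 79.90 and y = 3993 − 9p = 3273.86.
y = 3273.86 is below potential 3323; expectations adjust and SRAS shifts right until y = 3323.
Long run: on the new AD curve, 3323 = 3993 − 9p gives p = 74.44.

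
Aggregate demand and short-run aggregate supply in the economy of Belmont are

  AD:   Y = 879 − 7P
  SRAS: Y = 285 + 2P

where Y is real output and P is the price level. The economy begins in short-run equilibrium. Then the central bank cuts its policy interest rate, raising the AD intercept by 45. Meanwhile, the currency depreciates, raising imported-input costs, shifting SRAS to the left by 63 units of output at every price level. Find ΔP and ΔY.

After both shocks: AD is Y = 924 − 7P and SRAS is Y = 222 + 2P.
Setting them equal: 702 = 9P, so P = 78.
Y = 924 − 7·78 = 378.
Initially P = 66, Y = 417, so ΔP = +12 and ΔY = -39.

ΔP = +12, ΔY = -39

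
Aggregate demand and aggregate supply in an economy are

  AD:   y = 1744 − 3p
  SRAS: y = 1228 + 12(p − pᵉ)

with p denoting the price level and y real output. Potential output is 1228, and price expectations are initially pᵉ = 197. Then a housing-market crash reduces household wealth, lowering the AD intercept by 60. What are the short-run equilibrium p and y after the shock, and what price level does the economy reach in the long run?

Short run: p = 188, y = 1120. Long run: p = 152.

AD shifts left: new AD is y = 1684 − 3p. With pᵉ = 197, SRAS is y = 12p − 1136.
Short run: 1684 − 3p = 12p − 1136 gives 2820 = 15p, so p = 188 and y = 1684 − 3·188 = 1120.
y = 1120 is below potential 1228; expectations adjust and SRAS shifts right until y = 1228.
Long run: on the new AD curve, 1228 = 1684 − 3p gives p = 152.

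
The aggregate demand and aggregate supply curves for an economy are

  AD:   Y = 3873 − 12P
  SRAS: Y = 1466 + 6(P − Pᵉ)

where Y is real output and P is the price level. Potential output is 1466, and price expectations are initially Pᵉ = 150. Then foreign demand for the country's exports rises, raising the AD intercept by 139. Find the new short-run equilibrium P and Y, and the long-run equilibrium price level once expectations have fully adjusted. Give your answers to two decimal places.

AD shifts right: new AD is Y = 4012 − 12P. With Pᵉ = 150, SRAS is Y = 566 + 6P.
Short run: 4012 − 12P = 566 + 6P gives 3446 = 18P, so P = 191.44 and Y = 4012 − 12P = 1714.67.
Y = 1714.67 is above potential 1466; expectations adjust and SRAS shifts left until Y = 1466.
Long run: on the new AD curve, 1466 = 4012 − 12P gives P = 212.17.

Short run: P = 191.44, Y = 1714.67. Long run: P = 212.17.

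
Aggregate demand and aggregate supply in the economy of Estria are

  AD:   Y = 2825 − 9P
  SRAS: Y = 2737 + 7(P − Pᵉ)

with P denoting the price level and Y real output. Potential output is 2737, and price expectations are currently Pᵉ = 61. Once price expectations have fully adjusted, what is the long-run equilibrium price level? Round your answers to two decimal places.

Short run: with Pᵉ = 61, SRAS is Y = 2310 + 7P. Setting AD = SRAS gives 515 = 16P, so P = 32.19 and Y = 2825 − 9P = 2535.31.
Output 2535.31 is below potential 2737, so over time expected prices fall and SRAS shifts right until Y returns to 2737.
Long run: Y = 2737 on the AD curve gives 2737 = 2825 − 9P, so P = 9.78.

Long-run P = 9.78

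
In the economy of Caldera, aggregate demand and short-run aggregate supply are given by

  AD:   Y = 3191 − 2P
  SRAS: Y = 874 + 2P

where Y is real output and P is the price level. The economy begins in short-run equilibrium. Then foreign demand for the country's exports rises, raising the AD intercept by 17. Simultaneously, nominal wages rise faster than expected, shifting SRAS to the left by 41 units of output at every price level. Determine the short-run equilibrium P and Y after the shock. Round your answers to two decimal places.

P = 593.75, Y = 2020.50

After both shocks: AD is Y = 3208 − 2P and SRAS is Y = 833 + 2P.
Setting them equal: 2375 = 4P, so P = 593.75.
Substituting into AD, Y = 2020.50.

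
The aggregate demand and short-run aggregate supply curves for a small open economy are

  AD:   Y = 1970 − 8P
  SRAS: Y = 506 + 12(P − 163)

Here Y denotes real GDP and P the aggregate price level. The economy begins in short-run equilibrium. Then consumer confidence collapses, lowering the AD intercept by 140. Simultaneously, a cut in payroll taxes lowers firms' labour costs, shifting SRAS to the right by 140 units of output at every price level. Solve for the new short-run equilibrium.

After both shocks: AD is Y = 1830 − 8P and SRAS is Y = 12P − 1310.
Setting them equal: 3140 = 20P, so P = 157.
Y = 1830 − 8·157 = 574.

P = 157, Y = 574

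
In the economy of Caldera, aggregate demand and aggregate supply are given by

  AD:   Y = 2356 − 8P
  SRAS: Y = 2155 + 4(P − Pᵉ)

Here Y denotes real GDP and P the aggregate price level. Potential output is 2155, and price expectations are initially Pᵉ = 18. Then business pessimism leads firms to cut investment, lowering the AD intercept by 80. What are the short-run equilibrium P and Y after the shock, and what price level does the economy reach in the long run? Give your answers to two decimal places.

Short run: P = 16.08, Y = 2147.33. Long run: P = 15.13.

AD shifts left: new AD is Y = 2276 − 8P. With Pᵉ = 18, SRAS is Y = 2083 + 4P.
Short run: 2276 − 8P = 2083 + 4P gives 193 = 12P, so P = 16.08 and Y = 2276 − 8P = 2147.33.
Y = 2147.33 is below potential 2155; expectations adjust and SRAS shifts right until Y = 2155.
Long run: on the new AD curve, 2155 = 2276 − 8P gives P = 15.13.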